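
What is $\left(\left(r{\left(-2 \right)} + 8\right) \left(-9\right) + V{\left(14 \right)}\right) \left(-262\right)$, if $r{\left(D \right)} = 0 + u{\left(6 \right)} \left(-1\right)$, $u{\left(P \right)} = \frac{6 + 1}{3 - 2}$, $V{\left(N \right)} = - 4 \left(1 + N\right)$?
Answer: $18078$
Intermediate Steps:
$V{\left(N \right)} = -4 - 4 N$
$u{\left(P \right)} = 7$ ($u{\left(P \right)} = \frac{7}{1} = 7 \cdot 1 = 7$)
$r{\left(D \right)} = -7$ ($r{\left(D \right)} = 0 + 7 \left(-1\right) = 0 - 7 = -7$)
$\left(\left(r{\left(-2 \right)} + 8\right) \left(-9\right) + V{\left(14 \right)}\right) \left(-262\right) = \left(\left(-7 + 8\right) \left(-9\right) - 60\right) \left(-262\right) = \left(1 \left(-9\right) - 60\right) \left(-262\right) = \left(-9 - 60\right) \left(-262\right) = \left(-69\right) \left(-262\right) = 18078$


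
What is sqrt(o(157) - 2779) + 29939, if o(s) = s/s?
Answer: 29939 + I*sqrt(2778) ≈ 29939.0 + 52.707*I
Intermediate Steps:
o(s) = 1
sqrt(o(157) - 2779) + 29939 = sqrt(1 - 2779) + 29939 = sqrt(-2778) + 29939 = I*sqrt(2778) + 29939 = 29939 + I*sqrt(2778)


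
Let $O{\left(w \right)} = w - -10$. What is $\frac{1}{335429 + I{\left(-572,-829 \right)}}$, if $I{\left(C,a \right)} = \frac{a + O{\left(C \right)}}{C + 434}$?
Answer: $\frac{138}{46290593} \approx 2.9812 \cdot 10^{-6}$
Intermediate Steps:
$O{\left(w \right)} = 10 + w$ ($O{\left(w \right)} = w + 10 = 10 + w$)
$I{\left(C,a \right)} = \frac{10 + C + a}{434 + C}$ ($I{\left(C,a \right)} = \frac{a + \left(10 + C\right)}{C + 434} = \frac{10 + C + a}{434 + C}$)
$\frac{1}{335429 + I{\left(-572,-829 \right)}} = \frac{1}{335429 + \frac{10 - 572 - 829}{434 - 572}} = \frac{1}{335429 + \frac{1}{-138} \left(-1391\right)} = \frac{1}{335429 - - \frac{1391}{138}} = \frac{1}{335429 + \frac{1391}{138}} = \frac{1}{\frac{46290593}{138}} = \frac{138}{46290593}$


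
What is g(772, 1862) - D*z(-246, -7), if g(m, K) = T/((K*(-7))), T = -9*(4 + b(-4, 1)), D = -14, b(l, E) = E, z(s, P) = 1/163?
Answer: 189811/2124542 ≈ 0.089342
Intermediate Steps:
z(s, P) = 1/163
T = -45 (T = -9*(4 + 1) = -9*5 = -45)
g(m, K) = 45/(7*K) (g(m, K) = -45*(-1/(7*K)) = -(-45)/(7*K) = 45/(7*K))
g(772, 1862) - D*z(-246, -7) = (45/7)/1862 - (-14)/163 = (45/7)*(1/1862) - 1*(-14/163) = 45/13034 + 14/163 = 189811/2124542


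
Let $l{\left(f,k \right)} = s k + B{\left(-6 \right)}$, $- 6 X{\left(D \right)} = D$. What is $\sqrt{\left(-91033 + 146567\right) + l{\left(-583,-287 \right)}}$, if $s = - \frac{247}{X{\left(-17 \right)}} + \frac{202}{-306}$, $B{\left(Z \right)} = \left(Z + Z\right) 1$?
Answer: $\frac{\sqrt{209981603}}{51} \approx 284.13$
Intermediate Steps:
$X{\left(D \right)} = - \frac{D}{6}$
$B{\left(Z \right)} = 2 Z$ ($B{\left(Z \right)} = 2 Z 1 = 2 Z$)
$s = - \frac{13439}{153}$ ($s = - \frac{247}{\left(- \frac{1}{6}\right) \left(-17\right)} + \frac{202}{-306} = - \frac{247}{\frac{17}{6}} + 202 \left(- \frac{1}{306}\right) = \left(-247\right) \frac{6}{17} - \frac{101}{153} = - \frac{1482}{17} - \frac{101}{153} = - \frac{13439}{153} \approx -87.837$)
$l{\left(f,k \right)} = -12 - \frac{13439 k}{153}$ ($l{\left(f,k \right)} = - \frac{13439 k}{153} + 2 \left(-6\right) = - \frac{13439 k}{153} - 12 = -12 - \frac{13439 k}{153}$)
$\sqrt{\left(-91033 + 146567\right) + l{\left(-583,-287 \right)}} = \sqrt{\left(-91033 + 146567\right) - - \frac{3855157}{153}} = \sqrt{55534 + \left(-12 + \frac{3856993}{153}\right)} = \sqrt{55534 + \frac{3855157}{153}} = \sqrt{\frac{12351859}{153}} = \frac{\sqrt{209981603}}{51}$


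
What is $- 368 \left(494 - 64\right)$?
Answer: $-158240$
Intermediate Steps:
$- 368 \left(494 - 64\right) = \left(-368\right) 430 = -158240$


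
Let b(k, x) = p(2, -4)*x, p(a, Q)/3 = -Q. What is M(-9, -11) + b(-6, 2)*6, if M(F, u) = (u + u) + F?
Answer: 113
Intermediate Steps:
p(a, Q) = -3*Q (p(a, Q) = 3*(-Q) = -3*Q)
M(F, u) = F + 2*u (M(F, u) = 2*u + F = F + 2*u)
b(k, x) = 12*x (b(k, x) = (-3*(-4))*x = 12*x)
M(-9, -11) + b(-6, 2)*6 = (-9 + 2*(-11)) + (12*2)*6 = (-9 - 22) + 24*6 = -31 + 144 = 113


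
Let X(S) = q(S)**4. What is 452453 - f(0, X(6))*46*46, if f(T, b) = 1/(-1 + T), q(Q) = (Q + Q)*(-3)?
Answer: 454569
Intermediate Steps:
q(Q) = -6*Q (q(Q) = (2*Q)*(-3) = -6*Q)
X(S) = 1296*S**4 (X(S) = (-6*S)**4 = 1296*S**4)
452453 - f(0, X(6))*46*46 = 452453 - 46/(-1 + 0)*46 = 452453 - 46/(-1)*46 = 452453 - (-1*46)*46 = 452453 - (-46)*46 = 452453 - 1*(-2116) = 452453 + 2116 = 454569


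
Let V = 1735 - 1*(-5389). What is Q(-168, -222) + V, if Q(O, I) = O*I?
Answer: 44420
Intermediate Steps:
Q(O, I) = I*O
V = 7124 (V = 1735 + 5389 = 7124)
Q(-168, -222) + V = -222*(-168) + 7124 = 37296 + 7124 = 44420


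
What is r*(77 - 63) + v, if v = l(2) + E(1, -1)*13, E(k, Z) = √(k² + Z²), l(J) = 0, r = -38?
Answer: -532 + 13*√2 ≈ -513.62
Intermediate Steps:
E(k, Z) = √(Z² + k²)
v = 13*√2 (v = 0 + √((-1)² + 1²)*13 = 0 + √(1 + 1)*13 = 0 + √2*13 = 0 + 13*√2 = 13*√2 ≈ 18.385)
r*(77 - 63) + v = -38*(77 - 63) + 13*√2 = -38*14 + 13*√2 = -532 + 13*√2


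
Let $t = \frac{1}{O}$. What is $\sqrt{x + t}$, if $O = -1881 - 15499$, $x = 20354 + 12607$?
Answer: $\frac{47 \sqrt{1126793195}}{8690} \approx 181.55$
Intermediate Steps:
$x = 32961$
$O = -17380$ ($O = -1881 - 15499 = -17380$)
$t = - \frac{1}{17380}$ ($t = \frac{1}{-17380} = - \frac{1}{17380} \approx -5.7537 \cdot 10^{-5}$)
$\sqrt{x + t} = \sqrt{32961 - \frac{1}{17380}} = \sqrt{\frac{572862179}{17380}} = \frac{47 \sqrt{1126793195}}{8690}$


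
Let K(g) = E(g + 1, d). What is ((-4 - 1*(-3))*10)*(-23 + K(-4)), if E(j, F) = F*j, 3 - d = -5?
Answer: 470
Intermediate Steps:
d = 8 (d = 3 - 1*(-5) = 3 + 5 = 8)
K(g) = 8 + 8*g (K(g) = 8*(g + 1) = 8*(1 + g) = 8 + 8*g)
((-4 - 1*(-3))*10)*(-23 + K(-4)) = ((-4 - 1*(-3))*10)*(-23 + (8 + 8*(-4))) = ((-4 + 3)*10)*(-23 + (8 - 32)) = (-1*10)*(-23 - 24) = -10*(-47) = 470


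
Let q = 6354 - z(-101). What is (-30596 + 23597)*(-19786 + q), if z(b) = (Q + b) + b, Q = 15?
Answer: 92701755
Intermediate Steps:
z(b) = 15 + 2*b (z(b) = (15 + b) + b = 15 + 2*b)
q = 6541 (q = 6354 - (15 + 2*(-101)) = 6354 - (15 - 202) = 6354 - 1*(-187) = 6354 + 187 = 6541)
(-30596 + 23597)*(-19786 + q) = (-30596 + 23597)*(-19786 + 6541) = -6999*(-13245) = 92701755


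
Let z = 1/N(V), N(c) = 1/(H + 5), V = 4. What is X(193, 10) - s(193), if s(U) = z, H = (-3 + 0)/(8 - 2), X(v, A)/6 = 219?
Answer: 2619/2 ≈ 1309.5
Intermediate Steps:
X(v, A) = 1314 (X(v, A) = 6*219 = 1314)
H = -½ (H = -3/6 = -3*⅙ = -½ ≈ -0.50000)
N(c) = 2/9 (N(c) = 1/(-½ + 5) = 1/(9/2) = 2/9)
z = 9/2 (z = 1/(2/9) = 9/2 ≈ 4.5000)
s(U) = 9/2
X(193, 10) - s(193) = 1314 - 1*9/2 = 1314 - 9/2 = 2619/2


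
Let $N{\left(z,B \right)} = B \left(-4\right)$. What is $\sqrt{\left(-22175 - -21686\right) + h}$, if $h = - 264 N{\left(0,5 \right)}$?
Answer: $\sqrt{4791} \approx 69.217$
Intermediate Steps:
$N{\left(z,B \right)} = - 4 B$
$h = 5280$ ($h = - 264 \left(\left(-4\right) 5\right) = \left(-264\right) \left(-20\right) = 5280$)
$\sqrt{\left(-22175 - -21686\right) + h} = \sqrt{\left(-22175 - -21686\right) + 5280} = \sqrt{\left(-22175 + 21686\right) + 5280} = \sqrt{-489 + 5280} = \sqrt{4791}$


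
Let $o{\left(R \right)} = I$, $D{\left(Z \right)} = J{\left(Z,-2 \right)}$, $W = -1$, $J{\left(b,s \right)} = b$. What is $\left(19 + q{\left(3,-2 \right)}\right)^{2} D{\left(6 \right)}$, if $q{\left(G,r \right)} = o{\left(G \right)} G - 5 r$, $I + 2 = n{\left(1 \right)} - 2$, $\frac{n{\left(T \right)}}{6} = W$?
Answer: $6$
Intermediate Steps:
$n{\left(T \right)} = -6$ ($n{\left(T \right)} = 6 \left(-1\right) = -6$)
$D{\left(Z \right)} = Z$
$I = -10$ ($I = -2 - 8 = -10$)
$o{\left(R \right)} = -10$
$q{\left(G,r \right)} = - 10 G - 5 r$
$\left(19 + q{\left(3,-2 \right)}\right)^{2} D{\left(6 \right)} = \left(19 - 20\right)^{2} \cdot 6 = \left(-1\right)^{2} \cdot 6 = 1 \cdot 6 = 6$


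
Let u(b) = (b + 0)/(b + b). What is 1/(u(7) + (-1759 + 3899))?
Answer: 2/4281 ≈ 0.00046718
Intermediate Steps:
u(b) = 1/2 (u(b) = b/((2*b)) = b*(1/(2*b)) = 1/2)
1/(u(7) + (-1759 + 3899)) = 1/(1/2 + (-1759 + 3899)) = 1/(1/2 + 2140) = 1/(4281/2) = 2/4281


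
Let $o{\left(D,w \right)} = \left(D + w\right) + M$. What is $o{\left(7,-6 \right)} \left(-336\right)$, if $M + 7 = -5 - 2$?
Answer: $4368$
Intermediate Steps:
$M = -14$ ($M = -7 - 7 = -14$)
$o{\left(D,w \right)} = -14 + D + w$ ($o{\left(D,w \right)} = \left(D + w\right) - 14 = -14 + D + w$)
$o{\left(7,-6 \right)} \left(-336\right) = \left(-14 + 7 - 6\right) \left(-336\right) = \left(-13\right) \left(-336\right) = 4368$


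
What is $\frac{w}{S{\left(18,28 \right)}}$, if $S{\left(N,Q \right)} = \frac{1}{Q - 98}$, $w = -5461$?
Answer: $382270$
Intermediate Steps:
$S{\left(N,Q \right)} = \frac{1}{-98 + Q}$
$\frac{w}{S{\left(18,28 \right)}} = - \frac{5461}{\frac{1}{-98 + 28}} = - \frac{5461}{\frac{1}{-70}} = - \frac{5461}{- \frac{1}{70}} = \left(-5461\right) \left(-70\right) = 382270$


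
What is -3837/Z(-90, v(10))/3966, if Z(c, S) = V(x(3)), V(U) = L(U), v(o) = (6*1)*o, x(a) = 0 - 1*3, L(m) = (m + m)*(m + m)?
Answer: -1279/47592 ≈ -0.026874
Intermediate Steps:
L(m) = 4*m**2 (L(m) = (2*m)*(2*m) = 4*m**2)
x(a) = -3 (x(a) = 0 - 3 = -3)
v(o) = 6*o
V(U) = 4*U**2
Z(c, S) = 36 (Z(c, S) = 4*(-3)**2 = 4*9 = 36)
-3837/Z(-90, v(10))/3966 = -3837/36/3966 = -3837*1/36*(1/3966) = -1279/12*1/3966 = -1279/47592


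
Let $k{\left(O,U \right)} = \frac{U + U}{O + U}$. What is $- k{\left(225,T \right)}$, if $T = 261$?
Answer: $- \frac{29}{27} \approx -1.0741$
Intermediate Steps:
$k{\left(O,U \right)} = \frac{2 U}{O + U}$
$- k{\left(225,T \right)} = - \frac{2 \cdot 261}{225 + 261} = - \frac{2 \cdot 261}{486} = \left(-1\right) \frac{29}{27} = - \frac{29}{27}$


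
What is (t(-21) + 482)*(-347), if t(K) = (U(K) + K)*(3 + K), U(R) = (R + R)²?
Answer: 10719524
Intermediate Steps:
U(R) = 4*R² (U(R) = (2*R)² = 4*R²)
t(K) = (3 + K)*(K + 4*K²) (t(K) = (4*K² + K)*(3 + K) = (K + 4*K²)*(3 + K) = (3 + K)*(K + 4*K²))
(t(-21) + 482)*(-347) = (-21*(3 + 4*(-21)² + 13*(-21)) + 482)*(-347) = (-21*(3 + 4*441 - 273) + 482)*(-347) = (-21*(3 + 1764 - 273) + 482)*(-347) = (-21*1494 + 482)*(-347) = (-31374 + 482)*(-347) = -30892*(-347) = 10719524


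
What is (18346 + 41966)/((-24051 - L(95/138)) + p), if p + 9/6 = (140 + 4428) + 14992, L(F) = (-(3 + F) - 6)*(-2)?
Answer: -8323056/622639 ≈ -13.367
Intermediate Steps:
L(F) = 18 + 2*F (L(F) = ((-3 - F) - 6)*(-2) = (-9 - F)*(-2) = 18 + 2*F)
p = 39117/2 (p = -3/2 + ((140 + 4428) + 14992) = -3/2 + (4568 + 14992) = -3/2 + 19560 = 39117/2 ≈ 19559.)
(18346 + 41966)/((-24051 - L(95/138)) + p) = (18346 + 41966)/((-24051 - (18 + 2*(95/138))) + 39117/2) = 60312/((-24051 - (18 + 2*(95*(1/138)))) + 39117/2) = 60312/((-24051 - (18 + 2*(95/138))) + 39117/2) = 60312/((-24051 - (18 + 95/69)) + 39117/2) = 60312/((-24051 - 1*1337/69) + 39117/2) = 60312/((-24051 - 1337/69) + 39117/2) = 60312/(-1660856/69 + 39117/2) = 60312/(-622639/138) = 60312*(-138/622639) = -8323056/622639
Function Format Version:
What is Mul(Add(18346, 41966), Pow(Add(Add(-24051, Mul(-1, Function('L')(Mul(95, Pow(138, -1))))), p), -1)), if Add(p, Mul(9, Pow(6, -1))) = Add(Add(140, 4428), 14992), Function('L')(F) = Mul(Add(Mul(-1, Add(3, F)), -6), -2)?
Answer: Rational(-8323056, 622639) ≈ -13.367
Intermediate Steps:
Function('L')(F) = Add(18, Mul(2, F)) (Function('L')(F) = Mul(Add(Add(-3, Mul(-1, F)), -6), -2) = Mul(Add(-9, Mul(-1, F)), -2) = Add(18, Mul(2, F)))
p = Rational(39117, 2) (p = Add(Rational(-3, 2), Add(Add(140, 4428), 14992)) = Add(Rational(-3, 2), Add(4568, 14992)) = Add(Rational(-3, 2), 19560) = Rational(39117, 2) ≈ 19559.)
Mul(Add(18346, 41966), Pow(Add(Add(-24051, Mul(-1, Function('L')(Mul(95, Pow(138, -1))))), p), -1)) = Mul(Add(18346, 41966), Pow(Add(Add(-24051, Mul(-1, Add(18, Mul(2, Mul(95, Pow(138, -1)))))), Rational(39117, 2)), -1)) = Mul(60312, Pow(Add(Add(-24051, Mul(-1, Add(18, Mul(2, Mul(95, Rational(1, 138)))))), Rational(39117, 2)), -1)) = Mul(60312, Pow(Add(Add(-24051, Mul(-1, Add(18, Mul(2, Rational(95, 138))))), Rational(39117, 2)), -1)) = Mul(60312, Pow(Add(Add(-24051, Mul(-1, Add(18, Rational(95, 69)))), Rational(39117, 2)), -1)) = Mul(60312, Pow(Add(Add(-24051, Mul(-1, Rational(1337, 69))), Rational(39117, 2)), -1)) = Mul(60312, Pow(Add(Add(-24051, Rational(-1337, 69)), Rational(39117, 2)), -1)) = Mul(60312, Pow(Add(Rational(-1660856, 69), Rational(39117, 2)), -1)) = Mul(60312, Pow(Rational(-622639, 138), -1)) = Mul(60312, Rational(-138, 622639)) = Rational(-8323056, 622639)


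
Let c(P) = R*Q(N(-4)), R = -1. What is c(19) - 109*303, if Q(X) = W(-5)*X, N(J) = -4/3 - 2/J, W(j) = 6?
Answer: -33022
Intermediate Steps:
N(J) = -4/3 - 2/J (N(J) = -4*⅓ - 2/J = -4/3 - 2/J)
Q(X) = 6*X
c(P) = 5 (c(P) = -6*(-4/3 - 2/(-4)) = -6*(-4/3 - 2*(-¼)) = -6*(-4/3 + ½) = -6*(-5)/6 = -1*(-5) = 5)
c(19) - 109*303 = 5 - 109*303 = 5 - 33027 = -33022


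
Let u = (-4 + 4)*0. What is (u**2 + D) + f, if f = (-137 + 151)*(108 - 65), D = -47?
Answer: 555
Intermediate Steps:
f = 602 (f = 14*43 = 602)
u = 0 (u = 0*0 = 0)
(u**2 + D) + f = (0**2 - 47) + 602 = (0 - 47) + 602 = -47 + 602 = 555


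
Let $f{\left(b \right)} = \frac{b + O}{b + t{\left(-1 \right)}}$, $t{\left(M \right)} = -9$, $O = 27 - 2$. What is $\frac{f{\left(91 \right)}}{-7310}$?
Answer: $- \frac{29}{149855} \approx -0.00019352$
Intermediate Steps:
$O = 25$
$f{\left(b \right)} = \frac{25 + b}{-9 + b}$ ($f{\left(b \right)} = \frac{b + 25}{b - 9} = \frac{25 + b}{-9 + b}$)
$\frac{f{\left(91 \right)}}{-7310} = \frac{\frac{1}{-9 + 91} \left(25 + 91\right)}{-7310} = \frac{1}{82} \cdot 116 \left(- \frac{1}{7310}\right) = \frac{58}{41} \left(- \frac{1}{7310}\right) = - \frac{29}{149855}$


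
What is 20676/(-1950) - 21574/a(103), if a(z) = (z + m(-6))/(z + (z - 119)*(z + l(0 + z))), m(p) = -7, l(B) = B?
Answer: 11193774167/15600 ≈ 7.1755e+5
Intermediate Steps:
a(z) = (-7 + z)/(z + 2*z*(-119 + z)) (a(z) = (z - 7)/(z + (z - 119)*(z + (0 + z))) = (-7 + z)/(z + (-119 + z)*(z + z)) = (-7 + z)/(z + (-119 + z)*(2*z)) = (-7 + z)/(z + 2*z*(-119 + z)))
20676/(-1950) - 21574/a(103) = 20676/(-1950) - 21574*103*(-237 + 2*103)/(-7 + 103) = 20676*(-1/1950) - 21574/((1/103)*96/(-237 + 206)) = -3446/325 - 21574/((1/103)*96/(-31)) = -3446/325 - 21574/((1/103)*(-1/31)*96) = -3446/325 - 21574/(-96/3193) = -3446/325 - 21574*(-3193/96) = -3446/325 + 34442891/48 = 11193774167/15600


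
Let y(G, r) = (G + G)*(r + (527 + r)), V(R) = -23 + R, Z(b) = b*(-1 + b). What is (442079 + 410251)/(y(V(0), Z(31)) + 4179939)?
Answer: 852330/4070137 ≈ 0.20941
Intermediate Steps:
y(G, r) = 2*G*(527 + 2*r) (y(G, r) = (2*G)*(527 + 2*r) = 2*G*(527 + 2*r))
(442079 + 410251)/(y(V(0), Z(31)) + 4179939) = (442079 + 410251)/(2*(-23 + 0)*(527 + 2*(31*(-1 + 31))) + 4179939) = 852330/(2*(-23)*(527 + 2*(31*30)) + 4179939) = 852330/(2*(-23)*(527 + 2*930) + 4179939) = 852330/(2*(-23)*(527 + 1860) + 4179939) = 852330/(2*(-23)*2387 + 4179939) = 852330/(-109802 + 4179939) = 852330/4070137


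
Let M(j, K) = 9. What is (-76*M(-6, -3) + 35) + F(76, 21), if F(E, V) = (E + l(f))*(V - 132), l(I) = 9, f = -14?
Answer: -10084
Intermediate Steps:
F(E, V) = (-132 + V)*(9 + E) (F(E, V) = (E + 9)*(V - 132) = (9 + E)*(-132 + V) = (-132 + V)*(9 + E))
(-76*M(-6, -3) + 35) + F(76, 21) = (-76*9 + 35) + (-1188 - 132*76 + 9*21 + 76*21) = (-684 + 35) + (-1188 - 10032 + 189 + 1596) = -649 - 9435 = -10084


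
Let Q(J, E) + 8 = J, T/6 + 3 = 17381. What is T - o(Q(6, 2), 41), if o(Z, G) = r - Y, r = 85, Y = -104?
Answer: 104079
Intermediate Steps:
T = 104268 (T = -18 + 6*17381 = -18 + 104286 = 104268)
Q(J, E) = -8 + J
o(Z, G) = 189 (o(Z, G) = 85 - 1*(-104) = 85 + 104 = 189)
T - o(Q(6, 2), 41) = 104268 - 1*189 = 104268 - 189 = 104079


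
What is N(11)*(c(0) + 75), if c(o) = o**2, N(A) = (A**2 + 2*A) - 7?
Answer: 10200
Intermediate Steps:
N(A) = -7 + A**2 + 2*A
N(11)*(c(0) + 75) = (-7 + 11**2 + 2*11)*(0**2 + 75) = (-7 + 121 + 22)*(0 + 75) = 136*75 = 10200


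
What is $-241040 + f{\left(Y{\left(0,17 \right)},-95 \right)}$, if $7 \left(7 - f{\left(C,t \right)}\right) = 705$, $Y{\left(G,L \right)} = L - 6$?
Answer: $- \frac{1687936}{7} \approx -2.4113 \cdot 10^{5}$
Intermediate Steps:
$Y{\left(G,L \right)} = -6 + L$
$f{\left(C,t \right)} = - \frac{656}{7}$ ($f{\left(C,t \right)} = 7 - \frac{705}{7} = - \frac{656}{7}$)
$-241040 + f{\left(Y{\left(0,17 \right)},-95 \right)} = -241040 - \frac{656}{7} = - \frac{1687936}{7}$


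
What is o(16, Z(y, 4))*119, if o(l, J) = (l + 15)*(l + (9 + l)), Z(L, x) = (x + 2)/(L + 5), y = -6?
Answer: 151249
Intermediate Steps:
Z(L, x) = (2 + x)/(5 + L)
o(l, J) = (9 + 2*l)*(15 + l) (o(l, J) = (15 + l)*(9 + 2*l) = (9 + 2*l)*(15 + l))
o(16, Z(y, 4))*119 = (135 + 2*16**2 + 39*16)*119 = (135 + 2*256 + 624)*119 = (135 + 512 + 624)*119 = 1271*119 = 151249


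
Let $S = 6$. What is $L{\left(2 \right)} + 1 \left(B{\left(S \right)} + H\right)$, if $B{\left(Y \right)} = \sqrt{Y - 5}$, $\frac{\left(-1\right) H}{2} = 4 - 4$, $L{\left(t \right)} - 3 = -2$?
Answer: $2$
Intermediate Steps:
$L{\left(t \right)} = 1$ ($L{\left(t \right)} = 3 - 2 = 1$)
$H = 0$ ($H = - 2 \left(4 - 4\right) = \left(-2\right) 0 = 0$)
$B{\left(Y \right)} = \sqrt{-5 + Y}$
$L{\left(2 \right)} + 1 \left(B{\left(S \right)} + H\right) = 1 + 1 \left(\sqrt{-5 + 6} + 0\right) = 1 + 1 \left(\sqrt{1} + 0\right) = 1 + 1 \left(1 + 0\right) = 1 + 1 \cdot 1 = 1 + 1 = 2$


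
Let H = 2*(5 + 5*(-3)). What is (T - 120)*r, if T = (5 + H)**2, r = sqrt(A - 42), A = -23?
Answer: 105*I*sqrt(65) ≈ 846.54*I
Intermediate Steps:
r = I*sqrt(65) (r = sqrt(-23 - 42) = sqrt(-65) = I*sqrt(65) ≈ 8.0623*I)
H = -20 (H = 2*(5 - 15) = 2*(-10) = -20)
T = 225 (T = (5 - 20)**2 = (-15)**2 = 225)
(T - 120)*r = (225 - 120)*(I*sqrt(65)) = 105*(I*sqrt(65)) = 105*I*sqrt(65)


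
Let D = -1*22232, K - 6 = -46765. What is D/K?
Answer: 22232/46759 ≈ 0.47546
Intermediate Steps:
K = -46759 (K = 6 - 46765 = -46759)
D = -22232
D/K = -22232/(-46759) = -22232*(-1/46759) = 22232/46759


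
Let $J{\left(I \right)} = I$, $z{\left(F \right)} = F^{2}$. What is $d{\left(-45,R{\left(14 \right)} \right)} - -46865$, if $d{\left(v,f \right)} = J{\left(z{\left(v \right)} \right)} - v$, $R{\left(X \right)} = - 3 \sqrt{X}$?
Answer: $48935$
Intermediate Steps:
$d{\left(v,f \right)} = v^{2} - v$
$d{\left(-45,R{\left(14 \right)} \right)} - -46865 = - 45 \left(-1 - 45\right) - -46865 = \left(-45\right) \left(-46\right) + 46865 = 2070 + 46865 = 48935$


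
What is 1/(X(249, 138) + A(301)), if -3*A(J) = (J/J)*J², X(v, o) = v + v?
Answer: -3/89107 ≈ -3.3667e-5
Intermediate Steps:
X(v, o) = 2*v
A(J) = -J²/3 (A(J) = -J/J*J²/3 = -J²/3)
1/(X(249, 138) + A(301)) = 1/(2*249 - ⅓*301²) = 1/(498 - ⅓*90601) = 1/(498 - 90601/3) = 1/(-89107/3) = -3/89107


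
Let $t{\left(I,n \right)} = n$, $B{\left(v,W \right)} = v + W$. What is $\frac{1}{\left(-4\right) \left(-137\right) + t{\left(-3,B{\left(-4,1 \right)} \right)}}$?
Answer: $\frac{1}{545} \approx 0.0018349$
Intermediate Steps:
$B{\left(v,W \right)} = W + v$
$\frac{1}{\left(-4\right) \left(-137\right) + t{\left(-3,B{\left(-4,1 \right)} \right)}} = \frac{1}{\left(-4\right) \left(-137\right) + \left(1 - 4\right)} = \frac{1}{548 - 3} = \frac{1}{545}$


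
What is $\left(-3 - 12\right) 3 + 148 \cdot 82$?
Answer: $12091$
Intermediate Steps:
$\left(-3 - 12\right) 3 + 148 \cdot 82 = \left(-3 - 12\right) 3 + 12136 = \left(-15\right) 3 + 12136 = -45 + 12136 = 12091$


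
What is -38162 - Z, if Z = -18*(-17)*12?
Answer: -41834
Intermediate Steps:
Z = 3672 (Z = 306*12 = 3672)
-38162 - Z = -38162 - 1*3672 = -38162 - 3672 = -41834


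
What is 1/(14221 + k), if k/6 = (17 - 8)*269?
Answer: 1/28747 ≈ 3.4786e-5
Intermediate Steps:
k = 14526 (k = 6*((17 - 8)*269) = 6*(9*269) = 6*2421 = 14526)
1/(14221 + k) = 1/(14221 + 14526) = 1/28747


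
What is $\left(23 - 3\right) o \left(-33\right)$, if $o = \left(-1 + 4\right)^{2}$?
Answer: $-5940$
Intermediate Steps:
$o = 9$ ($o = 3^{2} = 9$)
$\left(23 - 3\right) o \left(-33\right) = \left(23 - 3\right) 9 \left(-33\right) = 20 \cdot 9 \left(-33\right) = 180 \left(-33\right) = -5940$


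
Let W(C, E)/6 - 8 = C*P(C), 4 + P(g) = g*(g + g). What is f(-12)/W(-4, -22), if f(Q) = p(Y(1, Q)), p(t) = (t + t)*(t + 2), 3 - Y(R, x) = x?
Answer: -85/104 ≈ -0.81731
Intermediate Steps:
Y(R, x) = 3 - x
p(t) = 2*t*(2 + t) (p(t) = (2*t)*(2 + t) = 2*t*(2 + t))
P(g) = -4 + 2*g² (P(g) = -4 + g*(g + g) = -4 + g*(2*g) = -4 + 2*g²)
f(Q) = 2*(3 - Q)*(5 - Q) (f(Q) = 2*(3 - Q)*(2 + (3 - Q)) = 2*(3 - Q)*(5 - Q))
W(C, E) = 48 + 6*C*(-4 + 2*C²) (W(C, E) = 48 + 6*(C*(-4 + 2*C²)) = 48 + 6*C*(-4 + 2*C²))
f(-12)/W(-4, -22) = (2*(-5 - 12)*(-3 - 12))/(48 + 12*(-4)*(-2 + (-4)²)) = (2*(-17)*(-15))/(48 + 12*(-4)*(-2 + 16)) = 510/(48 + 12*(-4)*14) = 510/(48 - 672) = 510/(-624) = 510*(-1/624) = -85/104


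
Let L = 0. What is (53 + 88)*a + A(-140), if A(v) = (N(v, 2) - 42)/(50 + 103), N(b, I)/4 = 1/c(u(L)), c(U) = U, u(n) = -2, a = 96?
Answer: 2070964/153 ≈ 13536.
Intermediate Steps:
N(b, I) = -2 (N(b, I) = 4/(-2) = 4*(-½) = -2)
A(v) = -44/153 (A(v) = (-2 - 42)/(50 + 103) = -44/153)
(53 + 88)*a + A(-140) = (53 + 88)*96 - 44/153 = 141*96 - 44/153 = 13536 - 44/153 = 2070964/153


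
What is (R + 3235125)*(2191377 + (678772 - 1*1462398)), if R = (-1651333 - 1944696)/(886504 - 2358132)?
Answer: 6702167549248579279/1471628 ≈ 4.5543e+12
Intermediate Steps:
R = 3596029/1471628 (R = -3596029/(-1471628) = -3596029*(-1/1471628) = 3596029/1471628 ≈ 2.4436)
(R + 3235125)*(2191377 + (678772 - 1*1462398)) = (3596029/1471628 + 3235125)*(2191377 + (678772 - 1*1462398)) = 4760904129529*(2191377 + (678772 - 1462398))/1471628 = 4760904129529*(2191377 - 783626)/1471628 = (4760904129529/1471628)*1407751 = 6702167549248579279/1471628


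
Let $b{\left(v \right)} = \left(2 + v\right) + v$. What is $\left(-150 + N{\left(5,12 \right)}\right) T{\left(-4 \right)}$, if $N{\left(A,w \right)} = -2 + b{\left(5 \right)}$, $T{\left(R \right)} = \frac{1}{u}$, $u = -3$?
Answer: $\frac{140}{3} \approx 46.667$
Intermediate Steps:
$T{\left(R \right)} = - \frac{1}{3}$ ($T{\left(R \right)} = \frac{1}{-3} = - \frac{1}{3}$)
$b{\left(v \right)} = 2 + 2 v$
$N{\left(A,w \right)} = 10$ ($N{\left(A,w \right)} = -2 + \left(2 + 2 \cdot 5\right) = -2 + \left(2 + 10\right) = -2 + 12 = 10$)
$\left(-150 + N{\left(5,12 \right)}\right) T{\left(-4 \right)} = \left(-150 + 10\right) \left(- \frac{1}{3}\right) = \left(-140\right) \left(- \frac{1}{3}\right) = \frac{140}{3}$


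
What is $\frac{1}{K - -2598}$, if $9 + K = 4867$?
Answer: $\frac{1}{7456} \approx 0.00013412$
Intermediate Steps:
$K = 4858$ ($K = -9 + 4867 = 4858$)
$\frac{1}{K - -2598} = \frac{1}{4858 - -2598} = \frac{1}{4858 + \left(-1647 + 4245\right)} = \frac{1}{4858 + 2598} = \frac{1}{7456}$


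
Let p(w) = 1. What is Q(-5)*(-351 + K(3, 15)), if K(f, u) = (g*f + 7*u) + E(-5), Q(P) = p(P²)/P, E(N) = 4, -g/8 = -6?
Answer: 98/5 ≈ 19.600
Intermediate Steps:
g = 48 (g = -8*(-6) = 48)
Q(P) = 1/P
K(f, u) = 4 + 7*u + 48*f (K(f, u) = (48*f + 7*u) + 4 = (7*u + 48*f) + 4 = 4 + 7*u + 48*f)
Q(-5)*(-351 + K(3, 15)) = (-351 + (4 + 7*15 + 48*3))/(-5) = -(-351 + (4 + 105 + 144))/5 = -(-351 + 253)/5 = -⅕*(-98) = 98/5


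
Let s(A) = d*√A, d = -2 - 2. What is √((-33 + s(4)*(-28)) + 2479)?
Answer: √2670 ≈ 51.672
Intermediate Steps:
d = -4
s(A) = -4*√A
√((-33 + s(4)*(-28)) + 2479) = √((-33 - 4*√4*(-28)) + 2479) = √((-33 - 4*2*(-28)) + 2479) = √((-33 - 8*(-28)) + 2479) = √((-33 + 224) + 2479) = √(191 + 2479) = √2670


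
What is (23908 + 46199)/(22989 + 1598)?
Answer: 70107/24587 ≈ 2.8514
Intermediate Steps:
(23908 + 46199)/(22989 + 1598) = 70107/24587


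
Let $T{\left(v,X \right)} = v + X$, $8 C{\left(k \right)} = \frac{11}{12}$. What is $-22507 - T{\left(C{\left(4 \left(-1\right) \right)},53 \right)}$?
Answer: $- \frac{2165771}{96} \approx -22560.0$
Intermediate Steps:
$C{\left(k \right)} = \frac{11}{96}$ ($C{\left(k \right)} = \frac{11 \cdot \frac{1}{12}}{8} = \frac{1}{8} \cdot \frac{11}{12} = \frac{11}{96}$)
$T{\left(v,X \right)} = X + v$
$-22507 - T{\left(C{\left(4 \left(-1\right) \right)},53 \right)} = -22507 - \left(53 + \frac{11}{96}\right) = -22507 - \frac{5099}{96} = - \frac{2165771}{96}$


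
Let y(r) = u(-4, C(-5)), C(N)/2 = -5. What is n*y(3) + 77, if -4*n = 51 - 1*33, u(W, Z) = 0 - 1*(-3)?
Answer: 127/2 ≈ 63.500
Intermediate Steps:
C(N) = -10 (C(N) = 2*(-5) = -10)
u(W, Z) = 3 (u(W, Z) = 0 + 3 = 3)
y(r) = 3
n = -9/2 (n = -(51 - 1*33)/4 = -(51 - 33)/4 = -¼*18 = -9/2 ≈ -4.5000)
n*y(3) + 77 = -9/2*3 + 77 = -27/2 + 77 = 127/2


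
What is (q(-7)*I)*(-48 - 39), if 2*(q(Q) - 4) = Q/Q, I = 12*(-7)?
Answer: 32886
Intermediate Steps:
I = -84
q(Q) = 9/2 (q(Q) = 4 + (Q/Q)/2 = 4 + (½)*1 = 4 + ½ = 9/2)
(q(-7)*I)*(-48 - 39) = ((9/2)*(-84))*(-48 - 39) = -378*(-87) = 32886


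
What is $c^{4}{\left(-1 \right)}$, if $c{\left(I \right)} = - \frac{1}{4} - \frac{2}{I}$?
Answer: $\frac{2401}{256} \approx 9.3789$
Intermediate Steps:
$c{\left(I \right)} = - \frac{1}{4} - \frac{2}{I}$ ($c{\left(I \right)} = \left(-1\right) \frac{1}{4} - \frac{2}{I} = - \frac{1}{4} - \frac{2}{I}$)
$c^{4}{\left(-1 \right)} = \left(\frac{-8 - -1}{4 \left(-1\right)}\right)^{4} = \left(\frac{1}{4} \left(-1\right) \left(-8 + 1\right)\right)^{4} = \left(\frac{1}{4} \left(-1\right) \left(-7\right)\right)^{4} = \left(\frac{7}{4}\right)^{4} = \frac{2401}{256}$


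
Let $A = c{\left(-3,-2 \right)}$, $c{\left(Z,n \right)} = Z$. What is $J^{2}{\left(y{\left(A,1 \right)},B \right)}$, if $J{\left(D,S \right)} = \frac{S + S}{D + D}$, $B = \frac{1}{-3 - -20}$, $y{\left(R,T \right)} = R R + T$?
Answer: $\frac{1}{28900} \approx 3.4602 \cdot 10^{-5}$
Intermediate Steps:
$A = -3$
$y{\left(R,T \right)} = T + R^{2}$ ($y{\left(R,T \right)} = R^{2} + T = T + R^{2}$)
$B = \frac{1}{17}$ ($B = \frac{1}{-3 + 20} = \frac{1}{17} \approx 0.058824$)
$J{\left(D,S \right)} = \frac{S}{D}$ ($J{\left(D,S \right)} = \frac{2 S}{2 D} = 2 S \frac{1}{2 D} = \frac{S}{D}$)
$J^{2}{\left(y{\left(A,1 \right)},B \right)} = \left(\frac{1}{17 \left(1 + \left(-3\right)^{2}\right)}\right)^{2} = \left(\frac{1}{17 \left(1 + 9\right)}\right)^{2} = \left(\frac{1}{17 \cdot 10}\right)^{2} = \left(\frac{1}{17} \cdot \frac{1}{10}\right)^{2} = \left(\frac{1}{170}\right)^{2} = \frac{1}{28900}$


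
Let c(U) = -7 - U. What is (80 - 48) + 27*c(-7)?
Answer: 32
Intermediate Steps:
(80 - 48) + 27*c(-7) = (80 - 48) + 27*(-7 - 1*(-7)) = 32 + 27*(-7 + 7) = 32 + 27*0 = 32 + 0 = 32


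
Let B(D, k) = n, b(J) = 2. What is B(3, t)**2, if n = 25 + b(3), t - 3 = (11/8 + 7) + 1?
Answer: 729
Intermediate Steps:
t = 99/8 (t = 3 + ((11/8 + 7) + 1) = 3 + (67/8 + 1) = 3 + 75/8 = 99/8 ≈ 12.375)
n = 27 (n = 25 + 2 = 27)
B(D, k) = 27
B(3, t)**2 = 27**2 = 729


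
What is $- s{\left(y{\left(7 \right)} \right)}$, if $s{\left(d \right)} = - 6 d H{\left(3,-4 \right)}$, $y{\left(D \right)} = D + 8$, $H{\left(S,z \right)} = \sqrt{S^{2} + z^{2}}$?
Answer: $450$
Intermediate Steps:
$y{\left(D \right)} = 8 + D$
$s{\left(d \right)} = - 30 d$ ($s{\left(d \right)} = - 6 d \sqrt{3^{2} + \left(-4\right)^{2}} = - 6 d \sqrt{9 + 16} = - 6 d \sqrt{25} = - 6 d 5 = - 30 d$)
$- s{\left(y{\left(7 \right)} \right)} = - \left(-30\right) \left(8 + 7\right) = - \left(-30\right) 15 = \left(-1\right) \left(-450\right) = 450$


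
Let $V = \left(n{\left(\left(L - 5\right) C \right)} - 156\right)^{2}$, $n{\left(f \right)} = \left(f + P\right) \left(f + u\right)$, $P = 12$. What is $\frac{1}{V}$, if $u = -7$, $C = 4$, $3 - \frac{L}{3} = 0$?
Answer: $\frac{1}{9216} \approx 0.00010851$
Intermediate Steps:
$L = 9$ ($L = 9 - 0 = 9 + 0 = 9$)
$n{\left(f \right)} = \left(-7 + f\right) \left(12 + f\right)$ ($n{\left(f \right)} = \left(f + 12\right) \left(f - 7\right) = \left(12 + f\right) \left(-7 + f\right) = \left(-7 + f\right) \left(12 + f\right)$)
$V = 9216$ ($V = \left(\left(-84 + \left(\left(9 - 5\right) 4\right)^{2} + 5 \left(9 - 5\right) 4\right) - 156\right)^{2} = \left(\left(-84 + \left(4 \cdot 4\right)^{2} + 5 \cdot 4 \cdot 4\right) - 156\right)^{2} = \left(\left(-84 + 16^{2} + 5 \cdot 16\right) - 156\right)^{2} = \left(\left(-84 + 256 + 80\right) - 156\right)^{2} = \left(252 - 156\right)^{2} = 96^{2} = 9216$)
$\frac{1}{V} = \frac{1}{9216}$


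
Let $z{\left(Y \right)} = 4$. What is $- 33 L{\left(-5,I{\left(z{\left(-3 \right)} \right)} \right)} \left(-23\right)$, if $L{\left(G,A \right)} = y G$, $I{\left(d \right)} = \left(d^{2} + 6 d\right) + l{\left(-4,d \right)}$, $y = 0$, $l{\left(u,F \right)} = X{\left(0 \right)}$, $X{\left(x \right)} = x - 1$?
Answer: $0$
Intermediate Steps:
$X{\left(x \right)} = -1 + x$
$l{\left(u,F \right)} = -1$ ($l{\left(u,F \right)} = -1 + 0 = -1$)
$I{\left(d \right)} = -1 + d^{2} + 6 d$ ($I{\left(d \right)} = \left(d^{2} + 6 d\right) - 1 = -1 + d^{2} + 6 d$)
$L{\left(G,A \right)} = 0$ ($L{\left(G,A \right)} = 0 G = 0$)
$- 33 L{\left(-5,I{\left(z{\left(-3 \right)} \right)} \right)} \left(-23\right) = \left(-33\right) 0 \left(-23\right) = 0 \left(-23\right) = 0$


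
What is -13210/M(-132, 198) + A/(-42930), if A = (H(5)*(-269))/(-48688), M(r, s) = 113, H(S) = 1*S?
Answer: -5522244599677/47237973984 ≈ -116.90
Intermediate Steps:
H(S) = S
A = 1345/48688 (A = (5*(-269))/(-48688) = -1345*(-1/48688) = 1345/48688 ≈ 0.027625)
-13210/M(-132, 198) + A/(-42930) = -13210/113 + (1345/48688)/(-42930) = -13210*1/113 + (1345/48688)*(-1/42930) = -13210/113 - 269/418035168 = -5522244599677/47237973984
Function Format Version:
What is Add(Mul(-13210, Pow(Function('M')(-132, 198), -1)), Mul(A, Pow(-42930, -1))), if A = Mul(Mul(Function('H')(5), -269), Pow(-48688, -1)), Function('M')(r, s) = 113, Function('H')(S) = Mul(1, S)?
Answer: Rational(-5522244599677, 47237973984) ≈ -116.90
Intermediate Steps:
Function('H')(S) = S
A = Rational(1345, 48688) (A = Mul(Mul(5, -269), Pow(-48688, -1)) = Mul(-1345, Rational(-1, 48688)) = Rational(1345, 48688) ≈ 0.027625)
Add(Mul(-13210, Pow(Function('M')(-132, 198), -1)), Mul(A, Pow(-42930, -1))) = Add(Mul(-13210, Pow(113, -1)), Mul(Rational(1345, 48688), Pow(-42930, -1))) = Add(Mul(-13210, Rational(1, 113)), Mul(Rational(1345, 48688), Rational(-1, 42930))) = Add(Rational(-13210, 113), Rational(-269, 418035168)) = Rational(-5522244599677, 47237973984)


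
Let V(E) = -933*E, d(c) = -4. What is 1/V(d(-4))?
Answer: 1/3732 ≈ 0.00026795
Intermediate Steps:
1/V(d(-4)) = 1/(-933*(-4)) = 1/3732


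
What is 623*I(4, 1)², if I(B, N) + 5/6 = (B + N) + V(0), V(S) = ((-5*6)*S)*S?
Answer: 389375/36 ≈ 10816.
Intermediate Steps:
V(S) = -30*S² (V(S) = (-30*S)*S = -30*S²)
I(B, N) = -⅚ + B + N (I(B, N) = -⅚ + ((B + N) - 30*0²) = -⅚ + ((B + N) - 30*0) = -⅚ + ((B + N) + 0) = -⅚ + (B + N) = -⅚ + B + N)
623*I(4, 1)² = 623*(-⅚ + 4 + 1)² = 623*(25/6)² = 623*(625/36) = 389375/36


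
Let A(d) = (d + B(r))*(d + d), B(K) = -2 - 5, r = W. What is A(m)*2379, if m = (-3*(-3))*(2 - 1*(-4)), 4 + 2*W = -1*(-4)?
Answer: 12075804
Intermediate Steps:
W = 0 (W = -2 + (-1*(-4))/2 = -2 + (½)*4 = -2 + 2 = 0)
r = 0
B(K) = -7
m = 54 (m = 9*(2 + 4) = 9*6 = 54)
A(d) = 2*d*(-7 + d) (A(d) = (d - 7)*(d + d) = (-7 + d)*(2*d) = 2*d*(-7 + d))
A(m)*2379 = (2*54*(-7 + 54))*2379 = (2*54*47)*2379 = 5076*2379 = 12075804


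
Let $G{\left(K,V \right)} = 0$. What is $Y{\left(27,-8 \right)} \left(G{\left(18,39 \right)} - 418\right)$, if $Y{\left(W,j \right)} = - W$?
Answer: $11286$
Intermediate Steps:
$Y{\left(27,-8 \right)} \left(G{\left(18,39 \right)} - 418\right) = \left(-1\right) 27 \left(0 - 418\right) = \left(-27\right) \left(-418\right) = 11286$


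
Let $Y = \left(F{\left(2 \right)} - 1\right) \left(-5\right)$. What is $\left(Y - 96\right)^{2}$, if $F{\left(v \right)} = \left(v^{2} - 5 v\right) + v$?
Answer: $5041$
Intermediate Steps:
$F{\left(v \right)} = v^{2} - 4 v$
$Y = 25$ ($Y = \left(2 \left(-4 + 2\right) - 1\right) \left(-5\right) = \left(2 \left(-2\right) - 1\right) \left(-5\right) = \left(-4 - 1\right) \left(-5\right) = \left(-5\right) \left(-5\right) = 25$)
$\left(Y - 96\right)^{2} = \left(25 - 96\right)^{2} = \left(-71\right)^{2} = 5041$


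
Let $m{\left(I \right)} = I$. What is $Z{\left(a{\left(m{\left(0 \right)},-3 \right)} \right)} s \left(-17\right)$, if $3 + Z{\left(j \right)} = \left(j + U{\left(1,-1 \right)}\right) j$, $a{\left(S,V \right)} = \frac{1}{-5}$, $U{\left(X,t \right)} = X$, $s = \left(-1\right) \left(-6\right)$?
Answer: $\frac{8058}{25} \approx 322.32$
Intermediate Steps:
$s = 6$
$a{\left(S,V \right)} = - \frac{1}{5}$
$Z{\left(j \right)} = -3 + j \left(1 + j\right)$ ($Z{\left(j \right)} = -3 + \left(j + 1\right) j = -3 + \left(1 + j\right) j = -3 + j \left(1 + j\right)$)
$Z{\left(a{\left(m{\left(0 \right)},-3 \right)} \right)} s \left(-17\right) = \left(-3 - \frac{1}{5} + \left(- \frac{1}{5}\right)^{2}\right) 6 \left(-17\right) = \left(-3 - \frac{1}{5} + \frac{1}{25}\right) 6 \left(-17\right) = \left(- \frac{79}{25}\right) 6 \left(-17\right) = \left(- \frac{474}{25}\right) \left(-17\right) = \frac{8058}{25}$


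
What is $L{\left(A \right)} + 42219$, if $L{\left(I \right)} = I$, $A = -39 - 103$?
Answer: $42077$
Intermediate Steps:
$A = -142$ ($A = -39 - 103 = -142$)
$L{\left(A \right)} + 42219 = -142 + 42219 = 42077$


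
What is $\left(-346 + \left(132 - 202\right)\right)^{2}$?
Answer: $173056$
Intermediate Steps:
$\left(-346 + \left(132 - 202\right)\right)^{2} = \left(-346 - 70\right)^{2} = \left(-416\right)^{2} = 173056$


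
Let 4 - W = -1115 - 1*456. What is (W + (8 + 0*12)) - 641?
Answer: 942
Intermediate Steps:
W = 1575 (W = 4 - (-1115 - 1*456) = 4 - (-1115 - 456) = 4 - 1*(-1571) = 4 + 1571 = 1575)
(W + (8 + 0*12)) - 641 = (1575 + (8 + 0*12)) - 641 = (1575 + (8 + 0)) - 641 = (1575 + 8) - 641 = 1583 - 641 = 942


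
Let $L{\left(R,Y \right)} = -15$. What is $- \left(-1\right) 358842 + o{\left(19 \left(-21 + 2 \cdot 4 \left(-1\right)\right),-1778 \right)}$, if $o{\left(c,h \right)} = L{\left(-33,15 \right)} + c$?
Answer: $358276$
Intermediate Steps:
$o{\left(c,h \right)} = -15 + c$
$- \left(-1\right) 358842 + o{\left(19 \left(-21 + 2 \cdot 4 \left(-1\right)\right),-1778 \right)} = - \left(-1\right) 358842 + \left(-15 + 19 \left(-21 + 2 \cdot 4 \left(-1\right)\right)\right) = \left(-1\right) \left(-358842\right) + \left(-15 + 19 \left(-21 + 8 \left(-1\right)\right)\right) = 358842 + \left(-15 + 19 \left(-21 - 8\right)\right) = 358842 + \left(-15 + 19 \left(-29\right)\right) = 358842 - 566 = 358276$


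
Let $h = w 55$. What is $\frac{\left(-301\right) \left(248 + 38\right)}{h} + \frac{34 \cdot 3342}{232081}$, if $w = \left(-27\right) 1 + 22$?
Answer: $\frac{1819106606}{5802025} \approx 313.53$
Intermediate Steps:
$w = -5$ ($w = -27 + 22 = -5$)
$h = -275$ ($h = \left(-5\right) 55 = -275$)
$\frac{\left(-301\right) \left(248 + 38\right)}{h} + \frac{34 \cdot 3342}{232081} = \frac{\left(-301\right) \left(248 + 38\right)}{-275} + \frac{34 \cdot 3342}{232081} = \left(-301\right) 286 \left(- \frac{1}{275}\right) + 113628 \cdot \frac{1}{232081} = \left(-86086\right) \left(- \frac{1}{275}\right) + \frac{113628}{232081} = \frac{7826}{25} + \frac{113628}{232081} = \frac{1819106606}{5802025}$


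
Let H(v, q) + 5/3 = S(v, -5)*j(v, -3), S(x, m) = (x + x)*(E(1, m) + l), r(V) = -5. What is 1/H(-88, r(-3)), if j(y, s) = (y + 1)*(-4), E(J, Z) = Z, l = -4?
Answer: 3/1653691 ≈ 1.8141e-6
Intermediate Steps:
j(y, s) = -4 - 4*y (j(y, s) = (1 + y)*(-4) = -4 - 4*y)
S(x, m) = 2*x*(-4 + m) (S(x, m) = (x + x)*(m - 4) = (2*x)*(-4 + m) = 2*x*(-4 + m))
H(v, q) = -5/3 - 18*v*(-4 - 4*v) (H(v, q) = -5/3 + (2*v*(-4 - 5))*(-4 - 4*v) = -5/3 + (2*v*(-9))*(-4 - 4*v) = -5/3 + (-18*v)*(-4 - 4*v) = -5/3 - 18*v*(-4 - 4*v))
1/H(-88, r(-3)) = 1/(-5/3 + 72*(-88)*(1 - 88)) = 1/(-5/3 + 72*(-88)*(-87)) = 1/(-5/3 + 551232) = 1/(1653691/3) = 3/1653691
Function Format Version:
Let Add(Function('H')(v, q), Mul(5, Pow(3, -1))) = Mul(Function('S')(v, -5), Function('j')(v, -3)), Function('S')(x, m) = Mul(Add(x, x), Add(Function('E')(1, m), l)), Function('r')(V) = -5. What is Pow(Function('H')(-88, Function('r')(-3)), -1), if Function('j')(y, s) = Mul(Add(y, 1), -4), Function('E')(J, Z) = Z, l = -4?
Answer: Rational(3, 1653691) ≈ 1.8141e-6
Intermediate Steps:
Function('j')(y, s) = Add(-4, Mul(-4, y)) (Function('j')(y, s) = Mul(Add(1, y), -4) = Add(-4, Mul(-4, y)))
Function('S')(x, m) = Mul(2, x, Add(-4, m)) (Function('S')(x, m) = Mul(Add(x, x), Add(m, -4)) = Mul(Mul(2, x), Add(-4, m)) = Mul(2, x, Add(-4, m)))
Function('H')(v, q) = Add(Rational(-5, 3), Mul(-18, v, Add(-4, Mul(-4, v)))) (Function('H')(v, q) = Add(Rational(-5, 3), Mul(Mul(2, v, Add(-4, -5)), Add(-4, Mul(-4, v)))) = Add(Rational(-5, 3), Mul(Mul(2, v, -9), Add(-4, Mul(-4, v)))) = Add(Rational(-5, 3), Mul(Mul(-18, v), Add(-4, Mul(-4, v)))) = Add(Rational(-5, 3), Mul(-18, v, Add(-4, Mul(-4, v)))))
Pow(Function('H')(-88, Function('r')(-3)), -1) = Pow(Add(Rational(-5, 3), Mul(72, -88, Add(1, -88))), -1) = Pow(Add(Rational(-5, 3), Mul(72, -88, -87)), -1) = Pow(Add(Rational(-5, 3), 551232), -1) = Pow(Rational(1653691, 3), -1) = Rational(3, 1653691)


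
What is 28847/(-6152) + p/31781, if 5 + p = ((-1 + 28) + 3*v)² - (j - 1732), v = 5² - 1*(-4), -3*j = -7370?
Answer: -2523972073/586550136 ≈ -4.3031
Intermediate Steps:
j = 7370/3 (j = -⅓*(-7370) = 7370/3 ≈ 2456.7)
v = 29 (v = 25 + 4 = 29)
p = 36799/3 (p = -5 + (((-1 + 28) + 3*29)² - (7370/3 - 1732)) = -5 + ((27 + 87)² - 1*2174/3) = -5 + (114² - 2174/3) = -5 + (12996 - 2174/3) = -5 + 36814/3 = 36799/3 ≈ 12266.)
28847/(-6152) + p/31781 = 28847/(-6152) + (36799/3)/31781 = 28847*(-1/6152) + (36799/3)*(1/31781) = -28847/6152 + 36799/95343 = -2523972073/586550136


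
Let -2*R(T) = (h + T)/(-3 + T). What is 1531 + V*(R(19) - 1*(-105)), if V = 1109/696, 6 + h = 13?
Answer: 18897919/11136 ≈ 1697.0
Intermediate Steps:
h = 7 (h = -6 + 13 = 7)
R(T) = -(7 + T)/(2*(-3 + T))
V = 1109/696 (V = 1109*(1/696) = 1109/696 ≈ 1.5934)
1531 + V*(R(19) - 1*(-105)) = 1531 + 1109*((-7 - 1*19)/(2*(-3 + 19)) - 1*(-105))/696 = 1531 + 1109*((½)*(-7 - 19)/16 + 105)/696 = 1531 + 1109*((½)*(1/16)*(-26) + 105)/696 = 1531 + 1109*(-13/16 + 105)/696 = 1531 + (1109/696)*(1667/16) = 1531 + 1848703/11136 = 18897919/11136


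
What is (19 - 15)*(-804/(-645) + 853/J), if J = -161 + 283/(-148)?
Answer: -82722848/5183865 ≈ -15.958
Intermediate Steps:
J = -24111/148 (J = -161 + 283*(-1/148) = -161 - 283/148 = -24111/148 ≈ -162.91)
(19 - 15)*(-804/(-645) + 853/J) = (19 - 15)*(-804/(-645) + 853/(-24111/148)) = 4*(-804*(-1/645) + 853*(-148/24111)) = 4*(268/215 - 126244/24111) = 4*(-20680712/5183865) = -82722848/5183865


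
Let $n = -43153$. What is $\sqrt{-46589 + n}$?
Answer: $i \sqrt{89742} \approx 299.57 i$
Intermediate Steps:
$\sqrt{-46589 + n} = \sqrt{-46589 - 43153} = \sqrt{-89742} = i \sqrt{89742}$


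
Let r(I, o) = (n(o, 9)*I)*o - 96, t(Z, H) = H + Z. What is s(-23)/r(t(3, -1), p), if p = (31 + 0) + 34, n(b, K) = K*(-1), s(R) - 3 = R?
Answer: 10/633 ≈ 0.015798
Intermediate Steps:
s(R) = 3 + R
n(b, K) = -K
p = 65 (p = 31 + 34 = 65)
r(I, o) = -96 - 9*I*o (r(I, o) = ((-1*9)*I)*o - 96 = (-9*I)*o - 96 = -9*I*o - 96 = -96 - 9*I*o)
s(-23)/r(t(3, -1), p) = (3 - 23)/(-96 - 9*(-1 + 3)*65) = -20/(-96 - 9*2*65) = -20/(-96 - 1170) = -20/(-1266) = -20*(-1/1266) = 10/633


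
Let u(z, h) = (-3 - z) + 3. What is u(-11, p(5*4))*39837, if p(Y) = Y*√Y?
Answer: 438207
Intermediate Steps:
p(Y) = Y^(3/2)
u(z, h) = -z
u(-11, p(5*4))*39837 = -1*(-11)*39837 = 11*39837 = 438207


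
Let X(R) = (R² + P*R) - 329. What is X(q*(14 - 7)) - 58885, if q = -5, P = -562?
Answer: -38319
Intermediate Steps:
X(R) = -329 + R² - 562*R (X(R) = (R² - 562*R) - 329 = -329 + R² - 562*R)
X(q*(14 - 7)) - 58885 = (-329 + (-5*(14 - 7))² - (-2810)*(14 - 7)) - 58885 = (-329 + (-5*7)² - (-2810)*7) - 58885 = (-329 + (-35)² - 562*(-35)) - 58885 = (-329 + 1225 + 19670) - 58885 = 20566 - 58885 = -38319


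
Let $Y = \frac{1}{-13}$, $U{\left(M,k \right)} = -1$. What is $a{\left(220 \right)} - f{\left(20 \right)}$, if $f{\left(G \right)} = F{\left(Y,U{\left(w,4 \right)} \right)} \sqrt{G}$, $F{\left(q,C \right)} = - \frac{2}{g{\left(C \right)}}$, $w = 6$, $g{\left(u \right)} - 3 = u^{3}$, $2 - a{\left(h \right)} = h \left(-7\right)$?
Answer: $1542 + 2 \sqrt{5} \approx 1546.5$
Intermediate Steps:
$a{\left(h \right)} = 2 + 7 h$ ($a{\left(h \right)} = 2 - h \left(-7\right) = 2 - - 7 h = 2 + 7 h$)
$g{\left(u \right)} = 3 + u^{3}$
$Y = - \frac{1}{13} \approx -0.076923$
$F{\left(q,C \right)} = - \frac{2}{3 + C^{3}}$
$f{\left(G \right)} = - \sqrt{G}$ ($f{\left(G \right)} = - \frac{2}{3 + \left(-1\right)^{3}} \sqrt{G} = - \frac{2}{3 - 1} \sqrt{G} = - \frac{2}{2} \sqrt{G} = \left(-2\right) \frac{1}{2} \sqrt{G} = - \sqrt{G}$)
$a{\left(220 \right)} - f{\left(20 \right)} = \left(2 + 7 \cdot 220\right) - - \sqrt{20} = \left(2 + 1540\right) - - 2 \sqrt{5} = 1542 - - 2 \sqrt{5} = 1542 + 2 \sqrt{5}$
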